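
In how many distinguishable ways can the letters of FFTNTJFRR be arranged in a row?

15120

The 9 letters of FFTNTJFRR have repeats: F appearing 3 times, R appearing twice, and T appearing twice.
Dividing 9! = 362880 by 3!·2!·2! = 24 for the repeated letters gives 15120.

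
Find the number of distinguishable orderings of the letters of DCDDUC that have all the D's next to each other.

Treat the 3 copies of D as a single block. The multiset to arrange is then {DDD, C, C, U}, 4 items in all.
That gives (4)!/(2!) = 12 arrangements.

12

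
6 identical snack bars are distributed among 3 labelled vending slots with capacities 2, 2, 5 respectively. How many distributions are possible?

8

Without the upper bounds there are C(8,2) = 28 ways to split 6 among 3 vending slots.
Subtract solutions that violate a single cap (substitute x_i' = x_i − (cap_i+1)): x_1 ≥ 3 gives C(5,2) = 10; x_2 ≥ 3 gives C(5,2) = 10; x_3 ≥ 6 gives C(2,2) = 1. Together 21.
Add back pairs where two caps are both exceeded: 1 + 0 + 0 = 1.
By inclusion–exclusion the count is 28 − 21 + 1 = 8.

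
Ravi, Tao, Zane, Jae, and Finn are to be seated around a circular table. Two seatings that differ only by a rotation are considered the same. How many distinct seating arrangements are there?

Around a circle, 5 distinct people have 5!/5 = (4)! = 24 rotationally distinct seatings.

24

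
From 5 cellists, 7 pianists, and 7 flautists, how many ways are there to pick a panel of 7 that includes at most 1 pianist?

7260

Split by how many pianists are chosen (0 through 1).
Sum: C(7,0)·C(12,7) + C(7,1)·C(12,6) = 792 + 6468 = 7260.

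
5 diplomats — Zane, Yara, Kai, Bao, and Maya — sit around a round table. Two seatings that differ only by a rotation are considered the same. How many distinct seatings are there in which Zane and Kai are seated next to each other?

Glue Zane and Kai into a block (2 internal orders). Seating 4 units around a circle gives (3)! arrangements.
So 2 × (3)! = 2 × 6 = 12.

12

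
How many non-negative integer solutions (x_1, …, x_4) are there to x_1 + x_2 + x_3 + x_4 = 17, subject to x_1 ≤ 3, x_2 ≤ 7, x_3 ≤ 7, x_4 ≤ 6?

By stars and bars, unrestricted non-negative solutions to x_1+…+x_4 = 17 number C(17+3,3) = 1140.
Subtract solutions that violate a single cap (substitute x_i' = x_i − (cap_i+1)): x_1 ≥ 4 gives C(16,3) = 560; x_2 ≥ 8 gives C(12,3) = 220; x_3 ≥ 8 gives C(12,3) = 220; x_4 ≥ 7 gives C(13,3) = 286. Together 1286.
Add back pairs where two caps are both exceeded: 56 + 56 + 84 + 4 + 10 + 10 = 220.
By inclusion–exclusion the count is 1140 − 1286 + 220 = 74.

74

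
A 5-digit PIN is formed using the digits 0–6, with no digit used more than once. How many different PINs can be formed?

Choose and order 5 of the 7 symbols: the first digit has 7 options, the next 6, and so on down to 3.
7 × 6 × 5 × 4 × 3 = 2520.

2520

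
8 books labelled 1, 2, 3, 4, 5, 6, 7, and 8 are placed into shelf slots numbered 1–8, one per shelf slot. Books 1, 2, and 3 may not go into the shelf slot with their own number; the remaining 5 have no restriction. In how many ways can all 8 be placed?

Let Aᵢ (for i ∈ {1, 2, 3}) be the placements that put book i in its forbidden shelf slot. Any j of these fix j positions, leaving (8−j)! ways to fill the rest, and there are C(3,j) ways to pick which j.
By inclusion–exclusion, the number of valid placements is Σ_{j=0}^{3} (−1)^j C(3,j)·(8−j)!.
Computing: 40320 − 15120 + 2160 − 120 = 27240.

27240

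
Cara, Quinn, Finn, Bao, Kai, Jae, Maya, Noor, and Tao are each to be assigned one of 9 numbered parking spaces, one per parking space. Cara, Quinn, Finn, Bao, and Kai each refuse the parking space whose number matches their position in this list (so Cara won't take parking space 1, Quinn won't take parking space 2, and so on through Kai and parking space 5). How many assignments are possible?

Let Aᵢ (for 1 ≤ i ≤ 5) be the placements that put person i in their forbidden parking space. Any j of these fix j positions, leaving (9−j)! ways to fill the rest, and there are C(5,j) ways to pick which j.
By inclusion–exclusion, the number of valid placements is Σ_{j=0}^{5} (−1)^j C(5,j)·(9−j)!.
Computing: 362880 − 201600 + 50400 − 7200 + 600 − 24 = 205056.

205056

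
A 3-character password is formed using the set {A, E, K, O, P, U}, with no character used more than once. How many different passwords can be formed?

120

With no repetition, fill the 3 characters in order: 6 choices, then 5, down to 4.
6 × 5 × 4 = 120.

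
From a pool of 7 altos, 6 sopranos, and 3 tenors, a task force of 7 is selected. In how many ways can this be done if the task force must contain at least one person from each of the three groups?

9569

Total 7-person selections from all 16: C(16,7) = 11440.
Subtract selections that omit an entire group: no altos → C(9,7) = 36; no sopranos → C(10,7) = 120; no tenors → C(13,7) = 1716.
Add back selections omitting two groups (i.e. drawn from a single group): C(7,7) + C(6,7) + C(3,7) = 1.
By inclusion–exclusion: 11440 − 1872 + 1 = 9569.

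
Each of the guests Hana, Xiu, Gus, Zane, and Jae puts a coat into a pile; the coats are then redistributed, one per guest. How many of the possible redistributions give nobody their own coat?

Let Aᵢ be the assignments in which guest i gets their own coat. We want the size of the complement of A₁∪…∪A_5.
By inclusion–exclusion this is Σ_{j=0}^{5} (−1)^j C(5,j)·(5−j)!.
Computing: 120 − 120 + 60 − 20 + 5 − 1 = 44.

44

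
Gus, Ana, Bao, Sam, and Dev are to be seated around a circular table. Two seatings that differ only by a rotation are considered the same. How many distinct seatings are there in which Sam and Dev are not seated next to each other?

12

Without the restriction there are (4)! = 24 seatings.
Those with Sam next to Dev: fuse the pair into one unit and seat 4 units around a circle — 2·(3)! = 12.
Subtracting, 24 − 12 = 12.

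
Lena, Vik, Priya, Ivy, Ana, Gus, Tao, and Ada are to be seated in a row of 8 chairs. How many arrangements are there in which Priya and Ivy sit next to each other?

Treat {Priya, Ivy} as a single unit. There are 7 units to order, and the pair itself can be ordered 2 ways.
So the count is 2·(7)! = 10080.

10080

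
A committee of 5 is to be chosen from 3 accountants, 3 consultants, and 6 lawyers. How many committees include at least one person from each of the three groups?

540

Unrestricted: C(12,5) = 792 ways to pick any 5 of the 12.
Subtract selections that omit an entire group: no accountants → C(9,5) = 126; no consultants → C(9,5) = 126; no lawyers → C(6,5) = 6.
Add back selections omitting two groups (i.e. drawn from a single group): C(3,5) + C(3,5) + C(6,5) = 6.
By inclusion–exclusion: 792 − 258 + 6 = 540.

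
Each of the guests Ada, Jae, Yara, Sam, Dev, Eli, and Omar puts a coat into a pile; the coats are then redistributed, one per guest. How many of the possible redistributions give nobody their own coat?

This is the derangement count D_7: permutations of 7 items with no fixed point.
By inclusion–exclusion this is Σ_{j=0}^{7} (−1)^j C(7,j)·(7−j)!.
Computing: 5040 − 5040 + 2520 − 840 + 210 − 42 + 7 − 1 = 1854.

1854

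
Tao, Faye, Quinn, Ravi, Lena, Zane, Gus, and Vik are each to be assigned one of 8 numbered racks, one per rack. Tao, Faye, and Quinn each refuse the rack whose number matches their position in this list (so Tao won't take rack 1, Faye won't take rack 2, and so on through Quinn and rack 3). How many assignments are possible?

27240

Let Aᵢ (for i ∈ {1, 2, 3}) be the placements that put person i in their forbidden rack. Any j of these fix j positions, leaving (8−j)! ways to fill the rest, and there are C(3,j) ways to pick which j.
By inclusion–exclusion, the number of valid placements is Σ_{j=0}^{3} (−1)^j C(3,j)·(8−j)!.
Computing: 40320 − 15120 + 2160 − 120 = 27240.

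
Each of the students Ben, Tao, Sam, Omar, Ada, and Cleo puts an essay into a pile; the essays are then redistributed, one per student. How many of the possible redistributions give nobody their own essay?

This is the derangement count D_6: permutations of 6 items with no fixed point.
By inclusion–exclusion this is Σ_{j=0}^{6} (−1)^j C(6,j)·(6−j)!.
Computing: 720 − 720 + 360 − 120 + 30 − 6 + 1 = 265.

265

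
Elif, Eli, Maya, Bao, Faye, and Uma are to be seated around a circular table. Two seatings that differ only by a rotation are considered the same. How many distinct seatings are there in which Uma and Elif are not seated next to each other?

Without the restriction there are (5)! = 120 seatings.
Those with Uma next to Elif: fuse the pair into one unit and seat 5 units around a circle — 2·(4)! = 48.
Subtracting, 120 − 48 = 72.

72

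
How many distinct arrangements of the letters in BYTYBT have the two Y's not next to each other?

Total arrangements of BYTYBT: 6!/(2!·2!·2!) = 90.
Arrangements with the Y's together: treat YY as one letter, giving (5)!/(2!·2!) = 30.
Hence 90 − 30 = 60.

60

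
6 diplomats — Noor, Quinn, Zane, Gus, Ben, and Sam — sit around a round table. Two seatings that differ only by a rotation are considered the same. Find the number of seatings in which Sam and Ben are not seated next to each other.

72

Without the restriction there are (5)! = 120 seatings.
Seatings with Sam beside Ben: treat them as a block with 2 internal orders, giving 2 × (4)! = 48.
Subtracting, 120 − 48 = 72.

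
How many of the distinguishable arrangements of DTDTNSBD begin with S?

420

Fix S in the first position and arrange the remaining 7 letters.
Those 7 letters have D appearing 3 times and T appearing twice, giving (7)!/(3!·2!) = 420.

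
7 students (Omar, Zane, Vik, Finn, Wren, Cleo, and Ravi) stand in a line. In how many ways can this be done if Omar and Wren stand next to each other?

1440

Glue Omar and Wren into one block (2 internal orders), leaving 6 units to arrange in a row.
So the count is 2·(6)! = 1440.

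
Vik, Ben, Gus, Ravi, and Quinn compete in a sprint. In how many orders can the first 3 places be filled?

60

This is an ordered selection of 3 from 5: P(5,3).
That gives 5 × 4 × 3 = 60.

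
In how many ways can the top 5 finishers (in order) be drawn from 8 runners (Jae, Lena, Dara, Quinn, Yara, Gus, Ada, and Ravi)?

6720

This is an ordered selection of 5 from 8: P(8,5).
That gives 8 × 7 × 6 × 5 × 4 = 6720.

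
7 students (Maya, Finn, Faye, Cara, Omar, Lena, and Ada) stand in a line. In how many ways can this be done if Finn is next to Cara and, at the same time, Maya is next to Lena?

480

Treat {Finn,Cara} as one block (2 orders) and {Maya,Lena} as another (2 orders).
That leaves 5 units to arrange: 2 × 2 × 5! = 4 × 120 = 480.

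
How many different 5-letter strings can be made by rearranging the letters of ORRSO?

30

Letter multiplicities in ORRSO: O×2, R×2, S×1.
So there are 5! / (2!·2!) = 30 distinguishable arrangements.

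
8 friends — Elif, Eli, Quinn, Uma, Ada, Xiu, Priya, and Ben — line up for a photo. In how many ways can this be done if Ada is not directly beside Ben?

There are 8! = 40320 arrangements in all. If Ada and Ben are adjacent, merging them into one block gives 2·(7)! = 10080 arrangements.
So 40320 − 10080 = 30240 arrangements keep them apart.

30240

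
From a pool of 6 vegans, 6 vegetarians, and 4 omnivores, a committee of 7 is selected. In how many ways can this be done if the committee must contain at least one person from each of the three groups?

Unrestricted: C(16,7) = 11440 ways to pick any 7 of the 16.
Subtract selections that omit an entire group: no vegans → C(10,7) = 120; no vegetarians → C(10,7) = 120; no omnivores → C(12,7) = 792.
Add back selections omitting two groups (i.e. drawn from a single group): C(6,7) + C(6,7) + C(4,7) = 0.
By inclusion–exclusion: 11440 − 1032 + 0 = 10408.

10408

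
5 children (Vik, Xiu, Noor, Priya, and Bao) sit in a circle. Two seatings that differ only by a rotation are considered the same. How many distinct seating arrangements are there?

24

Fix one person's seat to break rotational symmetry; the remaining 4 people can be arranged in (4)! = 24 ways.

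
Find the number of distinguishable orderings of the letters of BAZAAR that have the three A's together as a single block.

Treat the 3 copies of A as a single block. The multiset to arrange is then {AAA, B, R, Z}, 4 items in all.
All 4 items are distinct, so there are (4)! = 24 arrangements.

24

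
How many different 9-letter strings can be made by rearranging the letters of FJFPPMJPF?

5040

Letter multiplicities in FJFPPMJPF: F×3, J×2, M×1, P×3.
The number of distinct arrangements is 9!/(3!·3!·2!) = 362880/72 = 5040.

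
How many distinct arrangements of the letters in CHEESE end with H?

20

Fix H in the last position and arrange the remaining 5 letters.
Those 5 letters have E appearing 3 times, giving (5)!/(3!) = 20.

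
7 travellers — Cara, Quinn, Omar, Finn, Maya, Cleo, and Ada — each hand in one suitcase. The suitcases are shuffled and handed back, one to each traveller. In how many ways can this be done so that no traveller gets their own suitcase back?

This is the derangement count D_7: permutations of 7 items with no fixed point.
By inclusion–exclusion this is Σ_{j=0}^{7} (−1)^j C(7,j)·(7−j)!.
Computing: 5040 − 5040 + 2520 − 840 + 210 − 42 + 7 − 1 = 1854.

1854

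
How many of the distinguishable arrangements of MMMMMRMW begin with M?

42

With the first slot taken by M, it remains to arrange the other 7 letters (MMMMRMW).
Those 7 letters have M appearing 5 times, giving (7)!/(5!) = 42.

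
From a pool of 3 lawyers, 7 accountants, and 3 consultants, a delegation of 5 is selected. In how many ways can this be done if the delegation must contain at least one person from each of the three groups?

Unrestricted: C(13,5) = 1287 ways to pick any 5 of the 13.
Subtract selections that omit an entire group: no lawyers → C(10,5) = 252; no accountants → C(6,5) = 6; no consultants → C(10,5) = 252.
Add back selections omitting two groups (i.e. drawn from a single group): C(3,5) + C(7,5) + C(3,5) = 21.
By inclusion–exclusion: 1287 − 510 + 21 = 798.

798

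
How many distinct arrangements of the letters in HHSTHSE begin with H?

180

Fix H in the first position and arrange the remaining 6 letters.
Those 6 letters have H appearing twice and S appearing twice, giving (6)!/(2!·2!) = 180.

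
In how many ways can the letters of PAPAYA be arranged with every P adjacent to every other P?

20

Treat the 2 copies of P as a single block. The multiset to arrange is then {PP, A, A, A, Y}, 5 items in all.
That gives (5)!/(3!) = 20 arrangements.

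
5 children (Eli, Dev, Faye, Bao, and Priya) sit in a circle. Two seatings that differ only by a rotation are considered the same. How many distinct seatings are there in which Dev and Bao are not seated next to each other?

All circular seatings of 5 people number (4)! = 24.
Those with Dev next to Bao: fuse the pair into one unit and seat 4 units around a circle — 2·(3)! = 12.
Subtracting, 24 − 12 = 12.

12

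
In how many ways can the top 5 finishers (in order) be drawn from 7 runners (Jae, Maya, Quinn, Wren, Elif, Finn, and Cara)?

2520

This is an ordered selection of 5 from 7: P(7,5).
That gives 7 × 6 × 5 × 4 × 3 = 2520.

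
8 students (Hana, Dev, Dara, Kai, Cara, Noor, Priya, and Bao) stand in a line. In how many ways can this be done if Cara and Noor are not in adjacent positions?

30240

There are 8! = 40320 arrangements in all. If Cara and Noor are adjacent, merging them into one block gives 2·(7)! = 10080 arrangements.
So 40320 − 10080 = 30240 arrangements keep them apart.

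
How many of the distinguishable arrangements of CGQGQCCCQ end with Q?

Fix Q in the last position and arrange the remaining 8 letters.
Those 8 letters have C appearing 4 times, G appearing twice, and Q appearing twice, giving (8)!/(4!·2!·2!) = 420.

420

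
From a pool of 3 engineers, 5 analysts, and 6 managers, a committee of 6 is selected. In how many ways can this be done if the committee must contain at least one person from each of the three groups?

2430

Total 6-person selections from all 14: C(14,6) = 3003.
Subtract selections that omit an entire group: no engineers → C(11,6) = 462; no analysts → C(9,6) = 84; no managers → C(8,6) = 28.
Add back selections omitting two groups (i.e. drawn from a single group): C(3,6) + C(5,6) + C(6,6) = 1.
By inclusion–exclusion: 3003 − 574 + 1 = 2430.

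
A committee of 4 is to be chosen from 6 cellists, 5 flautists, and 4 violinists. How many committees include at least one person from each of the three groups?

With no constraint there are C(15,4) = 1365 possible selections.
Subtract selections that omit an entire group: no cellists → C(9,4) = 126; no flautists → C(10,4) = 210; no violinists → C(11,4) = 330.
Add back selections omitting two groups (i.e. drawn from a single group): C(6,4) + C(5,4) + C(4,4) = 21.
By inclusion–exclusion: 1365 − 666 + 21 = 720.

720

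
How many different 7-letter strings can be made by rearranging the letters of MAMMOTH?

840

Letter multiplicities in MAMMOTH: A×1, H×1, M×3, O×1, T×1.
The number of distinct arrangements is 7!/(3!) = 5040/6 = 840.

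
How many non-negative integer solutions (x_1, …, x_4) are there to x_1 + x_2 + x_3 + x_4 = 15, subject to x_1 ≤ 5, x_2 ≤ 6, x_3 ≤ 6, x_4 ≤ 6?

143

Ignoring the caps, the number of non-negative solutions to x_1+…+x_4 = 15 is C(18,3) = 816.
Subtract solutions that violate a single cap (substitute x_i' = x_i − (cap_i+1)): x_1 ≥ 6 gives C(12,3) = 220; x_2 ≥ 7 gives C(11,3) = 165; x_3 ≥ 7 gives C(11,3) = 165; x_4 ≥ 7 gives C(11,3) = 165. Together 715.
Add back pairs where two caps are both exceeded: 10 + 10 + 10 + 4 + 4 + 4 = 42.
By inclusion–exclusion the count is 816 − 715 + 42 = 143.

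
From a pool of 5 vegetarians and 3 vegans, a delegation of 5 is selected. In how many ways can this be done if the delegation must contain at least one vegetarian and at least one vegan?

With no constraint there are C(8,5) = 56 possible selections.
Selections missing a whole group: no vegetarians → C(3,5) = 0; no vegans → C(5,5) = 1.
Both groups omitted at once is impossible, so 56 − 1 = 55.

55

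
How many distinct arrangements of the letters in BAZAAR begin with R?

20

Fix R in the first position and arrange the remaining 5 letters.
Those 5 letters have A appearing 3 times, giving (5)!/(3!) = 20.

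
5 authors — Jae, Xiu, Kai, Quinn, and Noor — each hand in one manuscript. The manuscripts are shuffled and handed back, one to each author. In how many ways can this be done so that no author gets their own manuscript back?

44

Let Aᵢ be the assignments in which author i gets their own manuscript. We want the size of the complement of A₁∪…∪A_5.
By inclusion–exclusion this is Σ_{j=0}^{5} (−1)^j C(5,j)·(5−j)!.
Computing: 120 − 120 + 60 − 20 + 5 − 1 = 44.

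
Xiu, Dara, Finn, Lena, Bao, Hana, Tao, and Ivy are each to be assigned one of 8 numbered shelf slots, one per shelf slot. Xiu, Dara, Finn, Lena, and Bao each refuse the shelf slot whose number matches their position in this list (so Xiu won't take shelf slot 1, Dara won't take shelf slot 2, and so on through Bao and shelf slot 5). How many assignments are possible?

Let Aᵢ (for 1 ≤ i ≤ 5) be the placements that put person i in their forbidden shelf slot. Any j of these fix j positions, leaving (8−j)! ways to fill the rest, and there are C(5,j) ways to pick which j.
By inclusion–exclusion, the number of valid placements is Σ_{j=0}^{5} (−1)^j C(5,j)·(8−j)!.
Computing: 40320 − 25200 + 7200 − 1200 + 120 − 6 = 21234.

21234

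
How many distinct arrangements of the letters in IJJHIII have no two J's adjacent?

75

Total arrangements of IJJHIII: 7!/(4!·2!) = 105.
Arrangements with the J's together: treat JJ as one letter, giving (6)!/(4!) = 30.
Hence 105 − 30 = 75.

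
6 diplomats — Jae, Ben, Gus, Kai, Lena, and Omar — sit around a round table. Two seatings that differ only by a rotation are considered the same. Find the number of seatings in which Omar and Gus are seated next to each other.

48

Glue Omar and Gus into a block (2 internal orders). Seating 5 units around a circle gives (4)! arrangements.
So 2 × (4)! = 2 × 24 = 48.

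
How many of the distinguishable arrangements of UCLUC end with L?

6

With the last slot taken by L, it remains to arrange the other 4 letters (UCUC).
Those 4 letters have C appearing twice and U appearing twice, giving (4)!/(2!·2!) = 6.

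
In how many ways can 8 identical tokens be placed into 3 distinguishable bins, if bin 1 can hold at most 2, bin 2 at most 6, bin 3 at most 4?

Ignoring the caps, the number of non-negative solutions to x_1+…+x_3 = 8 is C(10,2) = 45.
Subtract solutions that violate a single cap (substitute x_i' = x_i − (cap_i+1)): x_1 ≥ 3 gives C(7,2) = 21; x_2 ≥ 7 gives C(3,2) = 3; x_3 ≥ 5 gives C(5,2) = 10. Together 34.
Add back pairs where two caps are both exceeded: 0 + 1 + 0 = 1.
By inclusion–exclusion the count is 45 − 34 + 1 = 12.

12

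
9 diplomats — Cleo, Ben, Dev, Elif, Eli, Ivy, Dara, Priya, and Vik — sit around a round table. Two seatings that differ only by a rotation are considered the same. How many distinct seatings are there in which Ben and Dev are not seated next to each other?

30240

Without the restriction there are (8)! = 40320 seatings.
Seatings with Ben beside Dev: treat them as a block with 2 internal orders, giving 2 × (7)! = 10080.
Subtracting, 40320 − 10080 = 30240.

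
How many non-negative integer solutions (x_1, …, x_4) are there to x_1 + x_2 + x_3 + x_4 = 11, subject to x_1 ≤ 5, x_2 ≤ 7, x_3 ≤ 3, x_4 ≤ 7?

Ignoring the caps, the number of non-negative solutions to x_1+…+x_4 = 11 is C(14,3) = 364.
Subtract solutions that violate a single cap (substitute x_i' = x_i − (cap_i+1)): x_1 ≥ 6 gives C(8,3) = 56; x_2 ≥ 8 gives C(6,3) = 20; x_3 ≥ 4 gives C(10,3) = 120; x_4 ≥ 8 gives C(6,3) = 20. Together 216.
Add back pairs where two caps are both exceeded: 0 + 4 + 0 + 0 + 0 + 0 = 4.
By inclusion–exclusion the count is 364 − 216 + 4 = 152.

152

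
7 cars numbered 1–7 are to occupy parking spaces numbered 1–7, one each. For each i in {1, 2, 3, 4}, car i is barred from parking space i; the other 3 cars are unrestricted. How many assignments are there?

Let Aᵢ (for 1 ≤ i ≤ 4) be the placements that put car i in its forbidden parking space. Any j of these fix j positions, leaving (7−j)! ways to fill the rest, and there are C(4,j) ways to pick which j.
By inclusion–exclusion, the number of valid placements is Σ_{j=0}^{4} (−1)^j C(4,j)·(7−j)!.
Computing: 5040 − 2880 + 720 − 96 + 6 = 2790.

2790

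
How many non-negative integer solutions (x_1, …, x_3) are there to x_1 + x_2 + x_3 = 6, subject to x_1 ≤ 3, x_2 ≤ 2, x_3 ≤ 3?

6

Without the upper bounds there are C(8,2) = 28 ways to split 6 among 3 variables.
Subtract solutions that violate a single cap (substitute x_i' = x_i − (cap_i+1)): x_1 ≥ 4 gives C(4,2) = 6; x_2 ≥ 3 gives C(5,2) = 10; x_3 ≥ 4 gives C(4,2) = 6. Together 22.
No two caps can be exceeded simultaneously, so the pair terms are all 0.
By inclusion–exclusion the count is 28 − 22 + 0 = 6.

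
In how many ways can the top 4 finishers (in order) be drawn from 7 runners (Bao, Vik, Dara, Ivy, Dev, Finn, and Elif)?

840

There are 7 choices for 1st place, 6 for 2nd, and so on down to 4 for position 4.
That gives 7 × 6 × 5 × 4 = 840.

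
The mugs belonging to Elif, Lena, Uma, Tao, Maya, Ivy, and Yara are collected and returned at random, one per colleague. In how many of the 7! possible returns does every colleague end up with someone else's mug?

Count assignments avoiding every fixed point. For any j of the 7 colleagues fixed to their own mug, the other 7−j can be arranged in (7−j)! ways.
By inclusion–exclusion this is Σ_{j=0}^{7} (−1)^j C(7,j)·(7−j)!.
Computing: 5040 − 5040 + 2520 − 840 + 210 − 42 + 7 − 1 = 1854.

1854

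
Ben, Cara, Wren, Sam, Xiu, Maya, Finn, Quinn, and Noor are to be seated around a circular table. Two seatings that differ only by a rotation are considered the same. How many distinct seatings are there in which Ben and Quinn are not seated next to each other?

30240

All circular seatings of 9 people number (8)! = 40320.
Seatings with Ben beside Quinn: treat them as a block with 2 internal orders, giving 2 × (7)! = 10080.
Subtracting, 40320 − 10080 = 30240.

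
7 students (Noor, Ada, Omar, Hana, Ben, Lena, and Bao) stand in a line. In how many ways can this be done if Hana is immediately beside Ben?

Place the 5 others and the Hana-Ben pair as 6 objects in a line; the pair has 2 internal arrangements.
So the count is 2·(6)! = 1440.

1440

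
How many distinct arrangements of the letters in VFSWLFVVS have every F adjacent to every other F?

3360

Treat the 2 copies of F as a single block. The multiset to arrange is then {FF, L, S, S, V, V, V, W}, 8 items in all.
That gives (8)!/(3!·2!) = 3360 arrangements.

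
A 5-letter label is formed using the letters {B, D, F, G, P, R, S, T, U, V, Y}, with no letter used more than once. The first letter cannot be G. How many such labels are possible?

50400

The first letter has 11−1 = 10 choices (anything except G).
The remaining 4 letters are filled from the other 10 symbols without repetition: 10 × 9 × 8 × 7 = 5040.
Total: 10 × 5040 = 50400.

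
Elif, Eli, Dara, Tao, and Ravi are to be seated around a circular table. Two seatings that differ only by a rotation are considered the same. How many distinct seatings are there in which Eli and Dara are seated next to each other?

12

Glue Eli and Dara into a block (2 internal orders). Seating 4 units around a circle gives (3)! arrangements.
So 2 × (3)! = 2 × 6 = 12.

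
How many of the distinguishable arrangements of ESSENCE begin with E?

With the first slot taken by E, it remains to arrange the other 6 letters (SSENCE).
Those 6 letters have E appearing twice and S appearing twice, giving (6)!/(2!·2!) = 180.

180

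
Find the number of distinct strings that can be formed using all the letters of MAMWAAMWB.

5040

Letter multiplicities in MAMWAAMWB: A×3, B×1, M×3, W×2.
Dividing 9! = 362880 by 3!·3!·2! = 72 for the repeated letters gives 5040.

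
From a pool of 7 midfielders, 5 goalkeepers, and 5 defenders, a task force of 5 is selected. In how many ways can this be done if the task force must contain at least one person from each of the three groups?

Total 5-person selections from all 17: C(17,5) = 6188.
Subtract selections that omit an entire group: no midfielders → C(10,5) = 252; no goalkeepers → C(12,5) = 792; no defenders → C(12,5) = 792.
Add back selections omitting two groups (i.e. drawn from a single group): C(7,5) + C(5,5) + C(5,5) = 23.
By inclusion–exclusion: 6188 − 1836 + 23 = 4375.

4375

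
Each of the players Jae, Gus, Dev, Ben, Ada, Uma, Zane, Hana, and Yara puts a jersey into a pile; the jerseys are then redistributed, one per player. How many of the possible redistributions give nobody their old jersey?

133496

Let Aᵢ be the assignments in which player i gets their old jersey. We want the size of the complement of A₁∪…∪A_9.
By inclusion–exclusion this is Σ_{j=0}^{9} (−1)^j C(9,j)·(9−j)!.
Computing: 362880 − 362880 + 181440 − 60480 + 15120 − 3024 + 504 − 72 + 9 − 1 = 133496.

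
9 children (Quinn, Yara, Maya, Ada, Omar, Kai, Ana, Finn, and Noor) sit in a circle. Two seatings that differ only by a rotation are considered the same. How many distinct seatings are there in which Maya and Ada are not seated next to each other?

30240

All circular seatings of 9 people number (8)! = 40320.
Seatings with Maya beside Ada: treat them as a block with 2 internal orders, giving 2 × (7)! = 10080.
Subtracting, 40320 − 10080 = 30240.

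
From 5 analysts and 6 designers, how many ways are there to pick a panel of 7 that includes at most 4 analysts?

Split by how many analysts are chosen (0 through 4).
Sum: C(5,0)·C(6,7) + C(5,1)·C(6,6) + C(5,2)·C(6,5) + C(5,3)·C(6,4) + C(5,4)·C(6,3) = 0 + 5 + 60 + 150 + 100 = 315.

315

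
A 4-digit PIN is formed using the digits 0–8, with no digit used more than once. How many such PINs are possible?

Choose and order 4 of the 9 symbols: the first digit has 9 options, the next 8, then 7, 6.
9 × 8 × 7 × 6 = 3024.

3024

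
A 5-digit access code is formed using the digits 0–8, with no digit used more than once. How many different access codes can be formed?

This is a permutation of 5 out of 9: P(9,5) = 9!/4!.
9 × 8 × 7 × 6 × 5 = 15120.

15120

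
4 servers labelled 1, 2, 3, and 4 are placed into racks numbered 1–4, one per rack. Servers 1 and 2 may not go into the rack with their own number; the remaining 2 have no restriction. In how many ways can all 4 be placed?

Let Aᵢ (for i ∈ {1, 2}) be the placements that put server i in its forbidden rack. Any j of these fix j positions, leaving (4−j)! ways to fill the rest, and there are C(2,j) ways to pick which j.
By inclusion–exclusion, the number of valid placements is Σ_{j=0}^{2} (−1)^j C(2,j)·(4−j)!.
Computing: 24 − 12 + 2 = 14.

14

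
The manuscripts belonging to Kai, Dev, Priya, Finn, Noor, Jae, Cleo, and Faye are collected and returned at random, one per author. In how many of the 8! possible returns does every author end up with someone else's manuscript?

Count assignments avoiding every fixed point. For any j of the 8 authors fixed to their own manuscript, the other 8−j can be arranged in (8−j)! ways.
By inclusion–exclusion this is Σ_{j=0}^{8} (−1)^j C(8,j)·(8−j)!.
Computing: 40320 − 40320 + 20160 − 6720 + 1680 − 336 + 56 − 8 + 1 = 14833.

14833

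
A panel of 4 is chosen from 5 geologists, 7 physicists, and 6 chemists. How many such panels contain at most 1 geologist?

Split by how many geologists are chosen (0 through 1).
Sum: C(5,0)·C(13,4) + C(5,1)·C(13,3) = 715 + 1430 = 2145.

2145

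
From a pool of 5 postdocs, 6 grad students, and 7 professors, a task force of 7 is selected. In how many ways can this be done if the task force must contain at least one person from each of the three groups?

28987

With no constraint there are C(18,7) = 31824 possible selections.
Subtract selections that omit an entire group: no postdocs → C(13,7) = 1716; no grad students → C(12,7) = 792; no professors → C(11,7) = 330.
Add back selections omitting two groups (i.e. drawn from a single group): C(5,7) + C(6,7) + C(7,7) = 1.
By inclusion–exclusion: 31824 − 2838 + 1 = 28987.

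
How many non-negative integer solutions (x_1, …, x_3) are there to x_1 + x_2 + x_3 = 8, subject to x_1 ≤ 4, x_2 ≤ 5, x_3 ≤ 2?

9

Without the upper bounds there are C(10,2) = 45 ways to split 8 among 3 variables.
Subtract solutions that violate a single cap (substitute x_i' = x_i − (cap_i+1)): x_1 ≥ 5 gives C(5,2) = 10; x_2 ≥ 6 gives C(4,2) = 6; x_3 ≥ 3 gives C(7,2) = 21. Together 37.
Add back pairs where two caps are both exceeded: 0 + 1 + 0 = 1.
By inclusion–exclusion the count is 45 − 37 + 1 = 9.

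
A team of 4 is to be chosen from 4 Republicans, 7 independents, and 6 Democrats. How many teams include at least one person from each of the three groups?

With no constraint there are C(17,4) = 2380 possible selections.
Subtract selections that omit an entire group: no Republicans → C(13,4) = 715; no independents → C(10,4) = 210; no Democrats → C(11,4) = 330.
Add back selections omitting two groups (i.e. drawn from a single group): C(4,4) + C(7,4) + C(6,4) = 51.
By inclusion–exclusion: 2380 − 1255 + 51 = 1176.

1176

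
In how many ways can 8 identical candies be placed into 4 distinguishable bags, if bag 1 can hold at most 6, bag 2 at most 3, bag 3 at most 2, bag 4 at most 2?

32

Ignoring the caps, the number of non-negative solutions to x_1+…+x_4 = 8 is C(11,3) = 165.
Subtract solutions that violate a single cap (substitute x_i' = x_i − (cap_i+1)): x_1 ≥ 7 gives C(4,3) = 4; x_2 ≥ 4 gives C(7,3) = 35; x_3 ≥ 3 gives C(8,3) = 56; x_4 ≥ 3 gives C(8,3) = 56. Together 151.
Add back pairs where two caps are both exceeded: 0 + 0 + 0 + 4 + 4 + 10 = 18.
By inclusion–exclusion the count is 165 − 151 + 18 = 32.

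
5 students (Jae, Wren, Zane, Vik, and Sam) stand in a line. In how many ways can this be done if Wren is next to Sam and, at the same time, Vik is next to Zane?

24

Treat {Wren,Sam} as one block (2 orders) and {Vik,Zane} as another (2 orders).
That leaves 3 units to arrange: 2 × 2 × 3! = 4 × 6 = 24.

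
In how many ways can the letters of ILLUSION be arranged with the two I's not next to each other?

7560

There are 8!/(2!·2!) = 10080 arrangements of ILLUSION in total.
If the two I's are adjacent, glue them into one block, leaving 7 items to arrange: (7)!/(2!) = 2520 ways.
Hence 10080 − 2520 = 7560.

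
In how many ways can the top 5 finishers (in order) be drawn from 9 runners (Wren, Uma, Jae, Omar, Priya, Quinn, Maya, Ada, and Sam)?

15120

This is an ordered selection of 5 from 9: P(9,5).
That gives 9 × 8 × 7 × 6 × 5 = 15120.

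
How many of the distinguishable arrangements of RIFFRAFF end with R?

210

With the last slot taken by R, it remains to arrange the other 7 letters (IFFRAFF).
Those 7 letters have F appearing 4 times, giving (7)!/(4!) = 210.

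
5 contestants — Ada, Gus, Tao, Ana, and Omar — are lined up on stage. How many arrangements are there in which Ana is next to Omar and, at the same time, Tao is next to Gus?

24

Treat {Ana,Omar} as one block (2 orders) and {Tao,Gus} as another (2 orders).
That leaves 3 units to arrange: 2 × 2 × 3! = 4 × 6 = 24.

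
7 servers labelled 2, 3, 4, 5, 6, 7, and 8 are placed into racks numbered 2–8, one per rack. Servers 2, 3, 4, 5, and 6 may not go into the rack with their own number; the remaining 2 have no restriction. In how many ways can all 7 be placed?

2428

Let Aᵢ (for 2 ≤ i ≤ 6) be the placements that put server i in its forbidden rack. Any j of these fix j positions, leaving (7−j)! ways to fill the rest, and there are C(5,j) ways to pick which j.
By inclusion–exclusion, the number of valid placements is Σ_{j=0}^{5} (−1)^j C(5,j)·(7−j)!.
Computing: 5040 − 3600 + 1200 − 240 + 30 − 2 = 2428.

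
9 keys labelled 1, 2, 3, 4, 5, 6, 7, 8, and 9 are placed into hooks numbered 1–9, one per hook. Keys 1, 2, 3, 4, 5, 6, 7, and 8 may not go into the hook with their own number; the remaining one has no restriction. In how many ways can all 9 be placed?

148329

Let Aᵢ (for 1 ≤ i ≤ 8) be the placements that put key i in its forbidden hook. Any j of these fix j positions, leaving (9−j)! ways to fill the rest, and there are C(8,j) ways to pick which j.
By inclusion–exclusion, the number of valid placements is Σ_{j=0}^{8} (−1)^j C(8,j)·(9−j)!.
Computing: 362880 − 322560 + 141120 − 40320 + 8400 − 1344 + 168 − 16 + 1 = 148329.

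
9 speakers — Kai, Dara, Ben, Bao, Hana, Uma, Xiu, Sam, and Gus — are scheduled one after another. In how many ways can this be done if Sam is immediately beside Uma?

Place the 7 others and the Sam-Uma pair as 8 objects in a line; the pair has 2 internal arrangements.
So the count is 2·(8)! = 80640.

80640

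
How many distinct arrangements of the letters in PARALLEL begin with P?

With the first slot taken by P, it remains to arrange the other 7 letters (ARALLEL).
Those 7 letters have A appearing twice and L appearing 3 times, giving (7)!/(3!·2!) = 420.

420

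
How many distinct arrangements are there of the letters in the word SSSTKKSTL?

Letter multiplicities in SSSTKKSTL: K×2, L×1, S×4, T×2.
The number of distinct arrangements is 9!/(4!·2!·2!) = 362880/96 = 3780.

3780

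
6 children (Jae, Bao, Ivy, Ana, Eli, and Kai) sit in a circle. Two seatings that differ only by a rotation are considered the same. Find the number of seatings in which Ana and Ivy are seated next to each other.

Glue Ana and Ivy into a block (2 internal orders). Seating 5 units around a circle gives (4)! arrangements.
So 2 × (4)! = 2 × 24 = 48.

48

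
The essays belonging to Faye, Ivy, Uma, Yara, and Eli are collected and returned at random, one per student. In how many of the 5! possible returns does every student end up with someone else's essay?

Count assignments avoiding every fixed point. For any j of the 5 students fixed to their own essay, the other 5−j can be arranged in (5−j)! ways.
By inclusion–exclusion this is Σ_{j=0}^{5} (−1)^j C(5,j)·(5−j)!.
Computing: 120 − 120 + 60 − 20 + 5 − 1 = 44.

44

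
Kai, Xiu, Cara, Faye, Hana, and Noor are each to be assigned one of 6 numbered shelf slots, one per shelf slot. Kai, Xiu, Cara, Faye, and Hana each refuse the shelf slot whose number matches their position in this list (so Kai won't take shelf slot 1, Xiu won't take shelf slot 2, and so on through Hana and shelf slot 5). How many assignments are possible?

309

Let Aᵢ (for 1 ≤ i ≤ 5) be the placements that put person i in their forbidden shelf slot. Any j of these fix j positions, leaving (6−j)! ways to fill the rest, and there are C(5,j) ways to pick which j.
By inclusion–exclusion, the number of valid placements is Σ_{j=0}^{5} (−1)^j C(5,j)·(6−j)!.
Computing: 720 − 600 + 240 − 60 + 10 − 1 = 309.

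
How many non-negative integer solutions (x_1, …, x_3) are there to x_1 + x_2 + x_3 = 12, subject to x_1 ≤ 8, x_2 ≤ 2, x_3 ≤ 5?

9

Without the upper bounds there are C(14,2) = 91 ways to split 12 among 3 variables.
Subtract solutions that violate a single cap (substitute x_i' = x_i − (cap_i+1)): x_1 ≥ 9 gives C(5,2) = 10; x_2 ≥ 3 gives C(11,2) = 55; x_3 ≥ 6 gives C(8,2) = 28. Together 93.
Add back pairs where two caps are both exceeded: 1 + 0 + 10 = 11.
By inclusion–exclusion the count is 91 − 93 + 11 = 9.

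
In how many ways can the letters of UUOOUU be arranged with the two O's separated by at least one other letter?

10

There are 6!/(4!·2!) = 15 arrangements of UUOOUU in total.
If the two O's are adjacent, glue them into one block, leaving 5 items to arrange: (5)!/(4!) = 5 ways.
Hence 15 − 5 = 10.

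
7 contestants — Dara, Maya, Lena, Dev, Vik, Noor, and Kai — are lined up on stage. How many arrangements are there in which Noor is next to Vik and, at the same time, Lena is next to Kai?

Treat {Noor,Vik} as one block (2 orders) and {Lena,Kai} as another (2 orders).
That leaves 5 units to arrange: 2 × 2 × 5! = 4 × 120 = 480.

480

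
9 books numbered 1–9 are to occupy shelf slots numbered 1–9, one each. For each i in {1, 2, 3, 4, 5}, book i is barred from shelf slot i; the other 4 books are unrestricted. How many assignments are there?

Let Aᵢ (for 1 ≤ i ≤ 5) be the placements that put book i in its forbidden shelf slot. Any j of these fix j positions, leaving (9−j)! ways to fill the rest, and there are C(5,j) ways to pick which j.
By inclusion–exclusion, the number of valid placements is Σ_{j=0}^{5} (−1)^j C(5,j)·(9−j)!.
Computing: 362880 − 201600 + 50400 − 7200 + 600 − 24 = 205056.

205056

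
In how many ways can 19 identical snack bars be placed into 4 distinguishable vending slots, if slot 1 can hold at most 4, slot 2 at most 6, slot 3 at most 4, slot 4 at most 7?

10

By stars and bars, unrestricted non-negative solutions to x_1+…+x_4 = 19 number C(19+3,3) = 1540.
Subtract solutions that violate a single cap (substitute x_i' = x_i − (cap_i+1)): x_1 ≥ 5 gives C(17,3) = 680; x_2 ≥ 7 gives C(15,3) = 455; x_3 ≥ 5 gives C(17,3) = 680; x_4 ≥ 8 gives C(14,3) = 364. Together 2179.
Add back pairs where two caps are both exceeded: 120 + 220 + 84 + 120 + 35 + 84 = 663.
Subtract triples: 10 + 0 + 4 + 0 = 14.
By inclusion–exclusion the count is 1540 − 2179 + 663 − 14 = 10.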